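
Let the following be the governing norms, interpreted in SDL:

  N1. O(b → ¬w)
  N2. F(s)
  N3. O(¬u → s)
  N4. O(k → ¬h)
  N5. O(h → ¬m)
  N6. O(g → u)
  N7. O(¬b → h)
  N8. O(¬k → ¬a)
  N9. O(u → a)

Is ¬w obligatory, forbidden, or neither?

F(s) at premise 2 means O(¬s).
The contrapositive of premise 3 (O(¬u → s)) is O(¬s → u), and O(¬s) is already established, so O(u).
From O(u) and premise 9, O(u → a), we obtain O(a).
Premise 8, O(¬k → ¬a), contraposes to O(a → k); with O(a) we get O(k).
Applying K to premise 4 (O(k → ¬h)) and O(k) yields O(¬h).
Premise 7 is O(¬b → h); contrapositively O(¬h → b). Since O(¬h) holds, K gives O(b).
From O(b) and premise 1, O(b → ¬w), we obtain O(¬w).
Premises 5, 6 do not contribute to this derivation.
Hence ¬w is obligatory.

Obligatory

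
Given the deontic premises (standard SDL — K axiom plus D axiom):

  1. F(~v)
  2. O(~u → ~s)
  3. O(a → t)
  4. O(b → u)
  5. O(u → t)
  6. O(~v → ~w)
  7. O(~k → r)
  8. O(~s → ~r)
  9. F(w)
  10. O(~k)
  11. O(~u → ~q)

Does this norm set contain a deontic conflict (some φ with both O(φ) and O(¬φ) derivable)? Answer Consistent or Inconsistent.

Consistent

Premise 6 is O(~v → ~w); even if O(~w) held, inferring O(~v) would be affirming the consequent — invalid.
So O(~v) is not derivable, and the apparent clash with O(v) does not arise.
A world satisfying every obligation exists (e.g. a=false, b=false, k=false, q=false, r=true, s=true, t=true, u=true, v=true, w=false); no atom is both obligatory and forbidden, so the set is consistent.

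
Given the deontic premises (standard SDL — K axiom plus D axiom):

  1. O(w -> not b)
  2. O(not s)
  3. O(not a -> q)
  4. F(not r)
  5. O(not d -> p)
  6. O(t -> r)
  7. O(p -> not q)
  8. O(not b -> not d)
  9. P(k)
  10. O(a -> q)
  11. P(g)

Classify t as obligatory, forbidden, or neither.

Neither

Premise 6 is O(t -> r); even if O(r) held, inferring O(t) would be affirming the consequent — invalid.
No premise or chain of K-axiom applications forces O(t), and none forces O(not t). So t is neither obligatory nor forbidden under these norms.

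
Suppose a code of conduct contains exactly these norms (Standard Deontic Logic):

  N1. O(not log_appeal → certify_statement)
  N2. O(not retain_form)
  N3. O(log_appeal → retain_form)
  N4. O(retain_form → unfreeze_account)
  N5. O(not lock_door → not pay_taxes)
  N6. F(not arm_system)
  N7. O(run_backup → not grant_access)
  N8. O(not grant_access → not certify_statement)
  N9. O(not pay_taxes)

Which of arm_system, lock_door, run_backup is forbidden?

run_backup

Premise 2 states O(not retain_form) outright.
Premise 3, O(log_appeal → retain_form), contraposes to O(not retain_form → not log_appeal); with O(not retain_form) we get O(not log_appeal).
With premise 1, O(not log_appeal → certify_statement), the K-axiom yields O(certify_statement).
Premise 8, O(not grant_access → not certify_statement), contraposes to O(certify_statement → grant_access); with O(certify_statement) we get O(grant_access).
Premise 7 is O(run_backup → not grant_access); contrapositively O(grant_access → not run_backup). Since O(grant_access) holds, K gives O(not run_backup).
So O(not run_backup) holds, i.e. run_backup is forbidden. None of the other listed options is forbidden under the premises.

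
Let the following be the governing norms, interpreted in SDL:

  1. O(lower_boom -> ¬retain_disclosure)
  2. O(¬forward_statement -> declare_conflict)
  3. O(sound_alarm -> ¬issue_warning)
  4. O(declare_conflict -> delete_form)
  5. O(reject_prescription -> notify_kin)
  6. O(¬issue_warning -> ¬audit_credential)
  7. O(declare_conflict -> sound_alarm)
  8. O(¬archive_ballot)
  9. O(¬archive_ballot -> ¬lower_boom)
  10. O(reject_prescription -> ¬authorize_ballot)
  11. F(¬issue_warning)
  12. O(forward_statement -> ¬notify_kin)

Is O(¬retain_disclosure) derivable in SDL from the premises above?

No

Premise 1 is O(lower_boom -> ¬retain_disclosure), but O(lower_boom) is not derivable from the premises, so it does not yield O(¬retain_disclosure).
No other premise forces O(¬retain_disclosure). An ideal world satisfying every premise can still have ¬retain_disclosure false, so O(¬retain_disclosure) is not derivable.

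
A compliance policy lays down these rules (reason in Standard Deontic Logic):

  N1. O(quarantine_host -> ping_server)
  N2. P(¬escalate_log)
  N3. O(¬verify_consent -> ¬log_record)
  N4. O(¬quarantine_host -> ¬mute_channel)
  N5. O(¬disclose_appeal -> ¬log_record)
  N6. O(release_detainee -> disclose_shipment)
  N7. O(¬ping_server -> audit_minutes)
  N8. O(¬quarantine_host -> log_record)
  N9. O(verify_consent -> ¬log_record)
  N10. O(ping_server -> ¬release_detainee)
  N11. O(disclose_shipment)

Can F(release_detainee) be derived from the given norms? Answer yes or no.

Premises 9 and 3 cover both cases: O(verify_consent -> ¬log_record) and O(¬verify_consent -> ¬log_record). Since verify_consent ∨ ¬verify_consent is a tautology, O(¬log_record) follows.
Premise 8 is O(¬quarantine_host -> log_record); contrapositively O(¬log_record -> quarantine_host). Since O(¬log_record) holds, K gives O(quarantine_host).
From O(quarantine_host) and premise 1, O(quarantine_host -> ping_server), we obtain O(ping_server).
Applying K to premise 10 (O(ping_server -> ¬release_detainee)) and O(ping_server) yields O(¬release_detainee).
Premises 2, 4, 5, 6, 7, 11 do not contribute to this derivation.
So O(¬release_detainee) holds, i.e. F(release_detainee). The claim follows.

Yes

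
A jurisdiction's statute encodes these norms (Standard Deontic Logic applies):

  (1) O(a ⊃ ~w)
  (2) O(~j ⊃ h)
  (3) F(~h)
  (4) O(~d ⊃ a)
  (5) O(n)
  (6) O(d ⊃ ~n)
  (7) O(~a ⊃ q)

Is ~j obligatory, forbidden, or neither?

Neither

Premise 2 is O(~j ⊃ h); even if O(h) held, inferring O(~j) would be affirming the consequent — invalid.
No premise or chain of K-axiom applications forces O(~j), and none forces O(j). So ~j is neither obligatory nor forbidden under these norms.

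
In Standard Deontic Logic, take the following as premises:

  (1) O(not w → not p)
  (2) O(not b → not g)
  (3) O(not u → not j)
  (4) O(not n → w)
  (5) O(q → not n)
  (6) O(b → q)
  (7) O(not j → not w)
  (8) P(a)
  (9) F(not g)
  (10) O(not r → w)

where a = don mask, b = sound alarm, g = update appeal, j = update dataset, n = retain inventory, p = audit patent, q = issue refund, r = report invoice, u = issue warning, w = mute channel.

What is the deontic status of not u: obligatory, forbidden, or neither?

Premise 9, F(not g), is equivalent to O(g).
Premise 2, O(not b → not g), contraposes to O(g → b); with O(g) we get O(b).
With premise 6, O(b → q), the K-axiom yields O(q).
From O(q) and premise 5, O(q → not n), we obtain O(not n).
From O(not n) and premise 4, O(not n → w), we obtain O(w).
Premise 7 is O(not j → not w); contrapositively O(w → j). Since O(w) holds, K gives O(j).
Premise 3 is O(not u → not j); contrapositively O(j → u). Since O(j) holds, K gives O(u).
Premises 1, 8, 10 do not contribute to this derivation.
Thus O(u), which is F(not u): not u is forbidden.

Forbidden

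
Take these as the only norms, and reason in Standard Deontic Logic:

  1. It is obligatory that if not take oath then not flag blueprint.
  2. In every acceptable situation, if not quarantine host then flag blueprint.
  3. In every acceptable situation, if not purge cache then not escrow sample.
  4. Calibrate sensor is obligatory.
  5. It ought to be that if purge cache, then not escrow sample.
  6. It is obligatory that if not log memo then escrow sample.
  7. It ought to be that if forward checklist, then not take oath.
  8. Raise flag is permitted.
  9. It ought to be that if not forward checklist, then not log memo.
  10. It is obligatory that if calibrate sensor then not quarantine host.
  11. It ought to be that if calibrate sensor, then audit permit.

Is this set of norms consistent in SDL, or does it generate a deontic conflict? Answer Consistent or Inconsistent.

Inconsistent

Premises 5 and 3 are O(purge_cache → ¬escrow_sample) and O(¬purge_cache → ¬escrow_sample); every ideal world satisfies purge_cache or ¬purge_cache, so in either case ¬escrow_sample holds — hence O(¬escrow_sample).
Premise 6, O(¬log_memo → escrow_sample), contraposes to O(¬escrow_sample → log_memo); with O(¬escrow_sample) we get O(log_memo).
Premise 9, O(¬forward_checklist → ¬log_memo), contraposes to O(log_memo → forward_checklist); with O(log_memo) we get O(forward_checklist).
Applying K to premise 7 (O(forward_checklist → ¬take_oath)) and O(forward_checklist) yields O(¬take_oath).
From O(¬take_oath) and premise 1, O(¬take_oath → ¬flag_blueprint), we obtain O(¬flag_blueprint).
Premise 2, O(¬quarantine_host → flag_blueprint), contraposes to O(¬flag_blueprint → quarantine_host); with O(¬flag_blueprint) we get O(quarantine_host).
The contrapositive of premise 10 (O(calibrate_sensor → ¬quarantine_host)) is O(quarantine_host → ¬calibrate_sensor), and O(quarantine_host) is already established, so O(¬calibrate_sensor).
Yet premise 4 states O(calibrate_sensor).
We now have both O(¬calibrate_sensor) and O(calibrate_sensor) — calibrate_sensor is simultaneously obligatory and forbidden, violating the D-axiom.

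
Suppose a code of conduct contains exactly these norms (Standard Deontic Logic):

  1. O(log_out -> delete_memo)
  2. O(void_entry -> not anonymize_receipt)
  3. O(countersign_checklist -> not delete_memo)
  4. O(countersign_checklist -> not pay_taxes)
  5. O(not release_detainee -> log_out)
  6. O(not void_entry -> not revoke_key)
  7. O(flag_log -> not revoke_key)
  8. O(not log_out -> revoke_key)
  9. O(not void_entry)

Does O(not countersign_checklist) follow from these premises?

Premise 9 states O(not void_entry) outright.
Premise 6 is O(not void_entry -> not revoke_key); since O(not void_entry), deontic closure gives O(not revoke_key).
Premise 8 is O(not log_out -> revoke_key); contrapositively O(not revoke_key -> log_out). Since O(not revoke_key) holds, K gives O(log_out).
Premise 1 is O(log_out -> delete_memo); since O(log_out), deontic closure gives O(delete_memo).
Premise 3 is O(countersign_checklist -> not delete_memo); contrapositively O(delete_memo -> not countersign_checklist). Since O(delete_memo) holds, K gives O(not countersign_checklist).
Premises 2, 4, 5, 7 do not contribute to this derivation.
So O(not countersign_checklist) follows.

Yes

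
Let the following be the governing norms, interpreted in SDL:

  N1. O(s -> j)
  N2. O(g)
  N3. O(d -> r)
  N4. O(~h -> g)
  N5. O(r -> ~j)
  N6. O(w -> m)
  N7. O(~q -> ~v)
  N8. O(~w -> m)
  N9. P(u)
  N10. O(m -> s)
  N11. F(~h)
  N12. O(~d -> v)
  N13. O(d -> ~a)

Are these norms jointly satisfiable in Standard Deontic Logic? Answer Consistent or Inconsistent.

Premise 4 is O(~h -> g); even if O(g) held, inferring O(~h) would be affirming the consequent — invalid.
So O(~h) is not derivable, and the apparent clash with O(h) does not arise.
A world satisfying every obligation exists (e.g. a=false, d=false, g=true, h=true, j=true, m=true, q=true, r=false, s=true, u=false, v=true, w=false); no atom is both obligatory and forbidden, so the set is consistent.

Consistent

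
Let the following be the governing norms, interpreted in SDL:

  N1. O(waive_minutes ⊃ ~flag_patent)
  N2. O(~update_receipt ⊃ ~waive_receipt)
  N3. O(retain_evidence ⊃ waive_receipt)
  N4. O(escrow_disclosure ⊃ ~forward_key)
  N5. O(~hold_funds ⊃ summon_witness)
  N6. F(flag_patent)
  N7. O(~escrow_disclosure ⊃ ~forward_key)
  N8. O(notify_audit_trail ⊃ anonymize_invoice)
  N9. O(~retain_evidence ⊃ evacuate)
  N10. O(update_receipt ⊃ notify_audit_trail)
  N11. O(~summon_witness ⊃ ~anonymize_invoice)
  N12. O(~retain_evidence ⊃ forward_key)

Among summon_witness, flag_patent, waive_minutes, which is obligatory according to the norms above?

Premises 4 and 7 cover both cases: O(escrow_disclosure ⊃ ~forward_key) and O(~escrow_disclosure ⊃ ~forward_key). Since escrow_disclosure ∨ ~escrow_disclosure is a tautology, O(~forward_key) follows.
Premise 12 is O(~retain_evidence ⊃ forward_key); contrapositively O(~forward_key ⊃ retain_evidence). Since O(~forward_key) holds, K gives O(retain_evidence).
With premise 3, O(retain_evidence ⊃ waive_receipt), the K-axiom yields O(waive_receipt).
Premise 2, O(~update_receipt ⊃ ~waive_receipt), contraposes to O(waive_receipt ⊃ update_receipt); with O(waive_receipt) we get O(update_receipt).
Premise 10 is O(update_receipt ⊃ notify_audit_trail); since O(update_receipt), deontic closure gives O(notify_audit_trail).
Applying K to premise 8 (O(notify_audit_trail ⊃ anonymize_invoice)) and O(notify_audit_trail) yields O(anonymize_invoice).
The contrapositive of premise 11 (O(~summon_witness ⊃ ~anonymize_invoice)) is O(anonymize_invoice ⊃ summon_witness), and O(anonymize_invoice) is already established, so O(summon_witness).
So O(summon_witness) holds — summon_witness is obligatory. None of the other listed options is made obligatory by any chain of premises.

summon_witness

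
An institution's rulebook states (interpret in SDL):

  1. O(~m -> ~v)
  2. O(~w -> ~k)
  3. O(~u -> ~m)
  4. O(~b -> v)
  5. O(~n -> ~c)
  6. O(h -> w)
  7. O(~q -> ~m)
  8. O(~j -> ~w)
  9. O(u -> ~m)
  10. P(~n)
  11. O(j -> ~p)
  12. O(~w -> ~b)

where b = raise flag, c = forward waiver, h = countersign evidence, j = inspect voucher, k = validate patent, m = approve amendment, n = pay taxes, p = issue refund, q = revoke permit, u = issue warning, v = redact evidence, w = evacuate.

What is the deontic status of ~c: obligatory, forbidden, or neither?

Neither

Premise 5 is O(~n -> ~c), but O(~n) is not derivable from the premises (the permission P(~n) asserts only ~O(n), not O(~n)), so it does not yield O(~c).
No premise or chain of K-axiom applications forces O(~c), and none forces O(c). So ~c is neither obligatory nor forbidden under these norms.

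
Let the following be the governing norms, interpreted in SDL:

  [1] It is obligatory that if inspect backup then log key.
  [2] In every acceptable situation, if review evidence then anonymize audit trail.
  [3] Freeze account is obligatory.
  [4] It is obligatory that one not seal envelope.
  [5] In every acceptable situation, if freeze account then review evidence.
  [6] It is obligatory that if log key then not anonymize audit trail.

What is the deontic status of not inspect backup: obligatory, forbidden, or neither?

Obligatory

From premise 3 we have O(freeze_account).
Applying K to premise 5 (O(freeze_account → review_evidence)) and O(freeze_account) yields O(review_evidence).
From O(review_evidence) and premise 2, O(review_evidence → anonymize_audit_trail), we obtain O(anonymize_audit_trail).
Premise 6, O(log_key → ¬anonymize_audit_trail), contraposes to O(anonymize_audit_trail → ¬log_key); with O(anonymize_audit_trail) we get O(¬log_key).
Premise 1 is O(inspect_backup → log_key); contrapositively O(¬log_key → ¬inspect_backup). Since O(¬log_key) holds, K gives O(¬inspect_backup).
Premise 4 does not contribute to this derivation.
Hence ¬inspect_backup is obligatory.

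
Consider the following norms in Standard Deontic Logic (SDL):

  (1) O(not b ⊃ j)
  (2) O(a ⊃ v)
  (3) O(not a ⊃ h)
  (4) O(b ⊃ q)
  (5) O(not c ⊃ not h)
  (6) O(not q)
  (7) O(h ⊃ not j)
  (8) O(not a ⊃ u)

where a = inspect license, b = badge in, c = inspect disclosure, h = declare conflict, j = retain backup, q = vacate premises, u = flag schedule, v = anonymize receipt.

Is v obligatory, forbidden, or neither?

Obligatory

Premise 6 gives O(not q).
The contrapositive of premise 4 (O(b ⊃ q)) is O(not q ⊃ not b), and O(not q) is already established, so O(not b).
From O(not b) and premise 1, O(not b ⊃ j), we obtain O(j).
Premise 7 is O(h ⊃ not j); contrapositively O(j ⊃ not h). Since O(j) holds, K gives O(not h).
The contrapositive of premise 3 (O(not a ⊃ h)) is O(not h ⊃ a), and O(not h) is already established, so O(a).
Applying K to premise 2 (O(a ⊃ v)) and O(a) yields O(v).
Premises 5, 8 do not contribute to this derivation.
Hence v is obligatory.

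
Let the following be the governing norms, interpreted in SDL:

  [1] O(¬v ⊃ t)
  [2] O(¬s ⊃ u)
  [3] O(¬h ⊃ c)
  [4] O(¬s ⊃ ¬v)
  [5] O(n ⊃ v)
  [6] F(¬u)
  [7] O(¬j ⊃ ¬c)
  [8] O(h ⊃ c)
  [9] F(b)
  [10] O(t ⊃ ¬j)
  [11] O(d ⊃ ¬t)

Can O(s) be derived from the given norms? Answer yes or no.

By case analysis on h: premise 8 gives O(h ⊃ c) and premise 3 gives O(¬h ⊃ c), so O(c) either way.
The contrapositive of premise 7 (O(¬j ⊃ ¬c)) is O(c ⊃ j), and O(c) is already established, so O(j).
Premise 10 is O(t ⊃ ¬j); contrapositively O(j ⊃ ¬t). Since O(j) holds, K gives O(¬t).
The contrapositive of premise 1 (O(¬v ⊃ t)) is O(¬t ⊃ v), and O(¬t) is already established, so O(v).
Premise 4, O(¬s ⊃ ¬v), contraposes to O(v ⊃ s); with O(v) we get O(s).
Premises 2, 5, 6, 9, 11 do not contribute to this derivation.
So O(s) follows.

Yes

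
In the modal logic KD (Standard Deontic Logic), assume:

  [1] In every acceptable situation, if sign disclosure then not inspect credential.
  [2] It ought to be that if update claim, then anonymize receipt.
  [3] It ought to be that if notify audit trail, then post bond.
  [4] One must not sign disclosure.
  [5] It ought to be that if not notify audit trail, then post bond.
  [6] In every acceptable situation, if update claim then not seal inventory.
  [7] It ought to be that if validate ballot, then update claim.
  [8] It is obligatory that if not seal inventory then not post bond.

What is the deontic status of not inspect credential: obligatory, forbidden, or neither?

Neither

Premise 1 is O(sign_disclosure → ¬inspect_credential), but O(sign_disclosure) is not derivable from the premises, so it does not yield O(¬inspect_credential).
No premise or chain of K-axiom applications forces O(¬inspect_credential), and none forces O(inspect_credential). So ¬inspect_credential is neither obligatory nor forbidden under these norms.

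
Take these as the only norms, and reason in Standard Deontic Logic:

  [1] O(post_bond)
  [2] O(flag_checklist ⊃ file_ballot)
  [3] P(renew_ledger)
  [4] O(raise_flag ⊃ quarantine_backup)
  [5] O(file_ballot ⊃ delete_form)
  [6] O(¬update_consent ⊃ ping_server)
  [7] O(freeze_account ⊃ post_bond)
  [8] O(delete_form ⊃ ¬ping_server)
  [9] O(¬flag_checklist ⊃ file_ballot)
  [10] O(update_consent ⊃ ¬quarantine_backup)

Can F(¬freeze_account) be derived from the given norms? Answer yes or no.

No

Premise 7 is O(freeze_account ⊃ post_bond); even if O(post_bond) held, inferring O(freeze_account) would be affirming the consequent — invalid.
No other premise forces O(freeze_account). An ideal world satisfying every premise can still have ¬freeze_account true, so F(¬freeze_account) is not derivable.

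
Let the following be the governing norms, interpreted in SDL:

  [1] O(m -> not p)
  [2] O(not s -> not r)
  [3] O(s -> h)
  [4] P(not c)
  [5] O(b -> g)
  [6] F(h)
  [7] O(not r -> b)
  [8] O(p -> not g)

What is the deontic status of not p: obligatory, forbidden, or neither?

Obligatory

F(h) at premise 6 means O(not h).
Premise 3 is O(s -> h); contrapositively O(not h -> not s). Since O(not h) holds, K gives O(not s).
Applying K to premise 2 (O(not s -> not r)) and O(not s) yields O(not r).
Applying K to premise 7 (O(not r -> b)) and O(not r) yields O(b).
Premise 5 is O(b -> g); since O(b), deontic closure gives O(g).
Premise 8, O(p -> not g), contraposes to O(g -> not p); with O(g) we get O(not p).
Premises 1, 4 do not contribute to this derivation.
Hence not p is obligatory.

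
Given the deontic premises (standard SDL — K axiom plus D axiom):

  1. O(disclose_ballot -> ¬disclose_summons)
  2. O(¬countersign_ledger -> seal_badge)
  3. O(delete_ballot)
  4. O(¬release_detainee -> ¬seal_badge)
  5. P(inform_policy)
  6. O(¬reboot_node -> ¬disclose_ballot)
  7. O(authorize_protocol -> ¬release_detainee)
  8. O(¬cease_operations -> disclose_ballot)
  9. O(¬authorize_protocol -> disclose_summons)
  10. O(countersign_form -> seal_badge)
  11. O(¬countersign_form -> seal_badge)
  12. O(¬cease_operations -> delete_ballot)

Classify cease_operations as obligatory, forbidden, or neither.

Obligatory

Premises 11 and 10 cover both cases: O(¬countersign_form -> seal_badge) and O(countersign_form -> seal_badge). Since ¬countersign_form ∨ countersign_form is a tautology, O(seal_badge) follows.
The contrapositive of premise 4 (O(¬release_detainee -> ¬seal_badge)) is O(seal_badge -> release_detainee), and O(seal_badge) is already established, so O(release_detainee).
Premise 7 is O(authorize_protocol -> ¬release_detainee); contrapositively O(release_detainee -> ¬authorize_protocol). Since O(release_detainee) holds, K gives O(¬authorize_protocol).
Applying K to premise 9 (O(¬authorize_protocol -> disclose_summons)) and O(¬authorize_protocol) yields O(disclose_summons).
Premise 1, O(disclose_ballot -> ¬disclose_summons), contraposes to O(disclose_summons -> ¬disclose_ballot); with O(disclose_summons) we get O(¬disclose_ballot).
Premise 8 is O(¬cease_operations -> disclose_ballot); contrapositively O(¬disclose_ballot -> cease_operations). Since O(¬disclose_ballot) holds, K gives O(cease_operations).
Premises 2, 3, 5, 6, 12 do not contribute to this derivation.
Hence cease_operations is obligatory.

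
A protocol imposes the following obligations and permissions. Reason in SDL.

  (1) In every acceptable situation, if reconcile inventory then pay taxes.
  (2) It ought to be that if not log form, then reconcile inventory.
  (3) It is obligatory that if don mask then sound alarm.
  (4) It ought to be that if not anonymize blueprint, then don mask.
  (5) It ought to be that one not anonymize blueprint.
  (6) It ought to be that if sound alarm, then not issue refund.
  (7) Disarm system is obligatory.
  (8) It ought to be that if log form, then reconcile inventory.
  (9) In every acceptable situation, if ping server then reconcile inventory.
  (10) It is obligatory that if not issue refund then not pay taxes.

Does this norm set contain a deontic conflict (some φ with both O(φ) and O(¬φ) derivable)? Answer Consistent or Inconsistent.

Inconsistent

Premises 2 and 8 cover both cases: O(¬log_form → reconcile_inventory) and O(log_form → reconcile_inventory). Since ¬log_form ∨ log_form is a tautology, O(reconcile_inventory) follows.
With premise 1, O(reconcile_inventory → pay_taxes), the K-axiom yields O(pay_taxes).
Premise 10, O(¬issue_refund → ¬pay_taxes), contraposes to O(pay_taxes → issue_refund); with O(pay_taxes) we get O(issue_refund).
The contrapositive of premise 6 (O(sound_alarm → ¬issue_refund)) is O(issue_refund → ¬sound_alarm), and O(issue_refund) is already established, so O(¬sound_alarm).
Premise 3 is O(don_mask → sound_alarm); contrapositively O(¬sound_alarm → ¬don_mask). Since O(¬sound_alarm) holds, K gives O(¬don_mask).
Premise 4, O(¬anonymize_blueprint → don_mask), contraposes to O(¬don_mask → anonymize_blueprint); with O(¬don_mask) we get O(anonymize_blueprint).
Yet premise 5 states O(¬anonymize_blueprint).
We now have both O(anonymize_blueprint) and O(¬anonymize_blueprint) — anonymize_blueprint is simultaneously obligatory and forbidden, violating the D-axiom.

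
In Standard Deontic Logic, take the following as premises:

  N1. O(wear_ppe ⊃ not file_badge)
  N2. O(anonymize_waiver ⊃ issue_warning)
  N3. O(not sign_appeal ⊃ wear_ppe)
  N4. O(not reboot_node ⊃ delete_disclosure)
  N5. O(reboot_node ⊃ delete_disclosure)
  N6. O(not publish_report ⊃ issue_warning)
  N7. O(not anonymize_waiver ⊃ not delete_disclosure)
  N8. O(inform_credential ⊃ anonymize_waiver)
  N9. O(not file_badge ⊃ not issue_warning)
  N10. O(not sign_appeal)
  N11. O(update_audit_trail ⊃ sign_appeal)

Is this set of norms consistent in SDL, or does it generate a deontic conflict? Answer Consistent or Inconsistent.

Premises 5 and 4 are O(reboot_node ⊃ delete_disclosure) and O(not reboot_node ⊃ delete_disclosure); every ideal world satisfies reboot_node or not reboot_node, so in either case delete_disclosure holds — hence O(delete_disclosure).
Premise 7, O(not anonymize_waiver ⊃ not delete_disclosure), contraposes to O(delete_disclosure ⊃ anonymize_waiver); with O(delete_disclosure) we get O(anonymize_waiver).
From O(anonymize_waiver) and premise 2, O(anonymize_waiver ⊃ issue_warning), we obtain O(issue_warning).
Premise 9, O(not file_badge ⊃ not issue_warning), contraposes to O(issue_warning ⊃ file_badge); with O(issue_warning) we get O(file_badge).
Premise 1 is O(wear_ppe ⊃ not file_badge); contrapositively O(file_badge ⊃ not wear_ppe). Since O(file_badge) holds, K gives O(not wear_ppe).
The contrapositive of premise 3 (O(not sign_appeal ⊃ wear_ppe)) is O(not wear_ppe ⊃ sign_appeal), and O(not wear_ppe) is already established, so O(sign_appeal).
However, premise 10 gives O(not sign_appeal).
We now have both O(sign_appeal) and O(not sign_appeal) — sign_appeal is simultaneously obligatory and forbidden, violating the D-axiom.

Inconsistent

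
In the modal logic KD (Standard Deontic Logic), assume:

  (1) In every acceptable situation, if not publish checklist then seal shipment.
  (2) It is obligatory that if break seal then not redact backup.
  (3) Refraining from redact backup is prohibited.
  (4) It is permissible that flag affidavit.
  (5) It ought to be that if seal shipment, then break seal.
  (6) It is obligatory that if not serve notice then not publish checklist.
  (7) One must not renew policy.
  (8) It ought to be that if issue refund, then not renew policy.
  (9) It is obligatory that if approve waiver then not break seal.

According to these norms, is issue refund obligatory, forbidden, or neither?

Premise 8 is O(issue_refund → ¬renew_policy); even if O(¬renew_policy) held, inferring O(issue_refund) would be affirming the consequent — invalid.
No premise or chain of K-axiom applications forces O(issue_refund), and none forces O(¬issue_refund). So issue_refund is neither obligatory nor forbidden under these norms.

Neither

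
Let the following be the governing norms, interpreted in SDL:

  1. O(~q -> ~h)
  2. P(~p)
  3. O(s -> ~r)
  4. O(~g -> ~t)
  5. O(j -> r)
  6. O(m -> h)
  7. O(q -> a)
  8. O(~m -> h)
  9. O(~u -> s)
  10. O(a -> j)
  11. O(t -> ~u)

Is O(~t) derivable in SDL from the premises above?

Yes

Premises 8 and 6 cover both cases: O(~m -> h) and O(m -> h). Since ~m ∨ m is a tautology, O(h) follows.
Premise 1 is O(~q -> ~h); contrapositively O(h -> q). Since O(h) holds, K gives O(q).
Premise 7 is O(q -> a); since O(q), deontic closure gives O(a).
Applying K to premise 10 (O(a -> j)) and O(a) yields O(j).
From O(j) and premise 5, O(j -> r), we obtain O(r).
Premise 3, O(s -> ~r), contraposes to O(r -> ~s); with O(r) we get O(~s).
The contrapositive of premise 9 (O(~u -> s)) is O(~s -> u), and O(~s) is already established, so O(u).
Premise 11, O(t -> ~u), contraposes to O(u -> ~t); with O(u) we get O(~t).
Premises 2, 4 do not contribute to this derivation.
So O(~t) follows.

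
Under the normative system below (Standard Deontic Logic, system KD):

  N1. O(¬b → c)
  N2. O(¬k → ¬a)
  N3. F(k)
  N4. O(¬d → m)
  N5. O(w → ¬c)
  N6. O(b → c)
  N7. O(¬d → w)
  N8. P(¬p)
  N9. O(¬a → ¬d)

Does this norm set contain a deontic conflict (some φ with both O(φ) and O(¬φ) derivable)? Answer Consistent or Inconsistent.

Inconsistent

Premises 1 and 6 are O(¬b → c) and O(b → c); every ideal world satisfies ¬b or b, so in either case c holds — hence O(c).
Premise 5 is O(w → ¬c); contrapositively O(c → ¬w). Since O(c) holds, K gives O(¬w).
The contrapositive of premise 7 (O(¬d → w)) is O(¬w → d), and O(¬w) is already established, so O(d).
Premise 9, O(¬a → ¬d), contraposes to O(d → a); with O(d) we get O(a).
Premise 2, O(¬k → ¬a), contraposes to O(a → k); with O(a) we get O(k).
However, F(k) at premise 3 amounts to O(¬k).
We now have both O(k) and O(¬k) — k is simultaneously obligatory and forbidden, violating the D-axiom.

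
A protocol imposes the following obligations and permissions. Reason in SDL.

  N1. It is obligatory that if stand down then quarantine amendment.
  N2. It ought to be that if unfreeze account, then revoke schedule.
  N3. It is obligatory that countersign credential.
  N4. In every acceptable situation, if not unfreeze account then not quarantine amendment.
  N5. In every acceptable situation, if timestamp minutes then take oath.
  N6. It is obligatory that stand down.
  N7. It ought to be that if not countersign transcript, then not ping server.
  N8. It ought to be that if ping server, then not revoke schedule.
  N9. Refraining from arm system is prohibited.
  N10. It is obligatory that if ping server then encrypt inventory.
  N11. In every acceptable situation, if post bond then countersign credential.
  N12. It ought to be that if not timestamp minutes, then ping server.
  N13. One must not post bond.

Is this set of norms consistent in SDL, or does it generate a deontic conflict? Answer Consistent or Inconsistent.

Premise 11 is O(post_bond → countersign_credential); even if O(countersign_credential) held, inferring O(post_bond) would be affirming the consequent — invalid.
So O(post_bond) is not derivable, and the apparent clash with O(¬post_bond) does not arise.
A world satisfying every obligation exists (e.g. arm_system=true, countersign_credential=true, countersign_transcript=false, encrypt_inventory=false, ping_server=false, post_bond=false, quarantine_amendment=true, revoke_schedule=true, stand_down=true, take_oath=true, timestamp_minutes=true, unfreeze_account=true); no atom is both obligatory and forbidden, so the set is consistent.

Consistent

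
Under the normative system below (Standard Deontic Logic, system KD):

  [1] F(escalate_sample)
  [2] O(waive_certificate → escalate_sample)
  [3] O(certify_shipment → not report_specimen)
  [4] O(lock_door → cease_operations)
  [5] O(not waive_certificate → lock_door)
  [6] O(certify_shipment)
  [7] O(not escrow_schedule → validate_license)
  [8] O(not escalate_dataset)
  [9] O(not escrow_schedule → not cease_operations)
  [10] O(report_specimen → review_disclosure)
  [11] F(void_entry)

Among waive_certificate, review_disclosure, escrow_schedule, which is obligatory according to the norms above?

Premise 1 is F(escalate_sample), i.e. O(not escalate_sample).
Premise 2 is O(waive_certificate → escalate_sample); contrapositively O(not escalate_sample → not waive_certificate). Since O(not escalate_sample) holds, K gives O(not waive_certificate).
Premise 5 is O(not waive_certificate → lock_door); since O(not waive_certificate), deontic closure gives O(lock_door).
With premise 4, O(lock_door → cease_operations), the K-axiom yields O(cease_operations).
Premise 9 is O(not escrow_schedule → not cease_operations); contrapositively O(cease_operations → escrow_schedule). Since O(cease_operations) holds, K gives O(escrow_schedule).
So O(escrow_schedule) holds — escrow_schedule is obligatory. None of the other listed options is made obligatory by any chain of premises.

escrow_schedule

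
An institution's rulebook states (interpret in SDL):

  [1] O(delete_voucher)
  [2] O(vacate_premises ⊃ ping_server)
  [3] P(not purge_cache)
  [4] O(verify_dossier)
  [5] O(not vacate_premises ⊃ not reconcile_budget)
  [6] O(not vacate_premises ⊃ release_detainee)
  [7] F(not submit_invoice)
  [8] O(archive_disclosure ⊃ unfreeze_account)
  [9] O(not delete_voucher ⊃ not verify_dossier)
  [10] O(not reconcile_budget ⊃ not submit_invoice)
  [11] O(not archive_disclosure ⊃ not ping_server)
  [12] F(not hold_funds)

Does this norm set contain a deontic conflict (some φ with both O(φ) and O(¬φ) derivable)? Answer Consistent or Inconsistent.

Consistent

Premise 9 is O(not delete_voucher ⊃ not verify_dossier), but O(not delete_voucher) is not derivable from the premises, so it does not yield O(not verify_dossier).
So O(not verify_dossier) is not derivable, and the apparent clash with O(verify_dossier) does not arise.
A world satisfying every obligation exists (e.g. archive_disclosure=true, delete_voucher=true, hold_funds=true, ping_server=true, purge_cache=false, reconcile_budget=true, release_detainee=false, submit_invoice=true, unfreeze_account=true, vacate_premises=true, verify_dossier=true); no atom is both obligatory and forbidden, so the set is consistent.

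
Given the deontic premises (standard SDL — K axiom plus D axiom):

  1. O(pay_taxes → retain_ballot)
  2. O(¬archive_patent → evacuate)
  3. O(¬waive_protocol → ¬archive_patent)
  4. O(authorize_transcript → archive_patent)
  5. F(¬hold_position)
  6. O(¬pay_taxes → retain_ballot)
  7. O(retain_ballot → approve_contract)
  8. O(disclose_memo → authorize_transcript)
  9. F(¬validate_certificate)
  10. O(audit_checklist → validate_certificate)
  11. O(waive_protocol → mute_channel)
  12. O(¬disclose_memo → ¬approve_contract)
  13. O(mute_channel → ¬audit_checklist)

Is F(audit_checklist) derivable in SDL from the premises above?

Premises 1 and 6 are O(pay_taxes → retain_ballot) and O(¬pay_taxes → retain_ballot); every ideal world satisfies pay_taxes or ¬pay_taxes, so in either case retain_ballot holds — hence O(retain_ballot).
Applying K to premise 7 (O(retain_ballot → approve_contract)) and O(retain_ballot) yields O(approve_contract).
The contrapositive of premise 12 (O(¬disclose_memo → ¬approve_contract)) is O(approve_contract → disclose_memo), and O(approve_contract) is already established, so O(disclose_memo).
Applying K to premise 8 (O(disclose_memo → authorize_transcript)) and O(disclose_memo) yields O(authorize_transcript).
From O(authorize_transcript) and premise 4, O(authorize_transcript → archive_patent), we obtain O(archive_patent).
Premise 3 is O(¬waive_protocol → ¬archive_patent); contrapositively O(archive_patent → waive_protocol). Since O(archive_patent) holds, K gives O(waive_protocol).
Applying K to premise 11 (O(waive_protocol → mute_channel)) and O(waive_protocol) yields O(mute_channel).
Applying K to premise 13 (O(mute_channel → ¬audit_checklist)) and O(mute_channel) yields O(¬audit_checklist).
Premises 2, 5, 9, 10 do not contribute to this derivation.
So O(¬audit_checklist) holds, i.e. F(audit_checklist). The claim follows.

Yes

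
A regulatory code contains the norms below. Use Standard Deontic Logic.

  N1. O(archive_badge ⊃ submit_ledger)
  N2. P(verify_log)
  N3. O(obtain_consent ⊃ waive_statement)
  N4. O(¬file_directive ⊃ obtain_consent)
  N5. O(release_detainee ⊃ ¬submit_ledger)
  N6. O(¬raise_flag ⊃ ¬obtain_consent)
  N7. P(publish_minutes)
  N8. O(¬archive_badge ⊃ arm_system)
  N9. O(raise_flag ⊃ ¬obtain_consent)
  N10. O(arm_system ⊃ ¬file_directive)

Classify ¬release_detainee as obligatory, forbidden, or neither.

Premises 6 and 9 are O(¬raise_flag ⊃ ¬obtain_consent) and O(raise_flag ⊃ ¬obtain_consent); every ideal world satisfies ¬raise_flag or raise_flag, so in either case ¬obtain_consent holds — hence O(¬obtain_consent).
The contrapositive of premise 4 (O(¬file_directive ⊃ obtain_consent)) is O(¬obtain_consent ⊃ file_directive), and O(¬obtain_consent) is already established, so O(file_directive).
Premise 10 is O(arm_system ⊃ ¬file_directive); contrapositively O(file_directive ⊃ ¬arm_system). Since O(file_directive) holds, K gives O(¬arm_system).
Premise 8, O(¬archive_badge ⊃ arm_system), contraposes to O(¬arm_system ⊃ archive_badge); with O(¬arm_system) we get O(archive_badge).
From O(archive_badge) and premise 1, O(archive_badge ⊃ submit_ledger), we obtain O(submit_ledger).
Premise 5 is O(release_detainee ⊃ ¬submit_ledger); contrapositively O(submit_ledger ⊃ ¬release_detainee). Since O(submit_ledger) holds, K gives O(¬release_detainee).
Premises 2, 3, 7 do not contribute to this derivation.
Hence ¬release_detainee is obligatory.

Obligatory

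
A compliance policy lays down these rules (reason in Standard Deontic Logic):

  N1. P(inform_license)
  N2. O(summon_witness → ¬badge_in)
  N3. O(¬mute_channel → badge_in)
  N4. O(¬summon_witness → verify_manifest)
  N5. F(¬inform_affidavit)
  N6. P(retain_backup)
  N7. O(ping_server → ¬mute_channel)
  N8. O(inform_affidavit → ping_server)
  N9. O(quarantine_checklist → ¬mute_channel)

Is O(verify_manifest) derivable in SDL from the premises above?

Premise 5 is F(¬inform_affidavit), i.e. O(inform_affidavit).
Premise 8 is O(inform_affidavit → ping_server); since O(inform_affidavit), deontic closure gives O(ping_server).
From O(ping_server) and premise 7, O(ping_server → ¬mute_channel), we obtain O(¬mute_channel).
Applying K to premise 3 (O(¬mute_channel → badge_in)) and O(¬mute_channel) yields O(badge_in).
Premise 2, O(summon_witness → ¬badge_in), contraposes to O(badge_in → ¬summon_witness); with O(badge_in) we get O(¬summon_witness).
From O(¬summon_witness) and premise 4, O(¬summon_witness → verify_manifest), we obtain O(verify_manifest).
Premises 1, 6, 9 do not contribute to this derivation.
So O(verify_manifest) follows.

Yes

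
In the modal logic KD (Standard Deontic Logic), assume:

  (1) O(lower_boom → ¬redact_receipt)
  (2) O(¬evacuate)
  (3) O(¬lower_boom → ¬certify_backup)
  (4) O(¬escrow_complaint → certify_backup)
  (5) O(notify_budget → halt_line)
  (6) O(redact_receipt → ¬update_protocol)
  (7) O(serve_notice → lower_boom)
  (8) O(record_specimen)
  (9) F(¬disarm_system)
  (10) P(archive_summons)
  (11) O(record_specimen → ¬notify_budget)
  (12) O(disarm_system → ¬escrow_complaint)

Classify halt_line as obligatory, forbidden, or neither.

Premise 5 is O(notify_budget → halt_line), but O(notify_budget) is not derivable from the premises, so it does not yield O(halt_line).
No premise or chain of K-axiom applications forces O(halt_line), and none forces O(¬halt_line). So halt_line is neither obligatory nor forbidden under these norms.

Neither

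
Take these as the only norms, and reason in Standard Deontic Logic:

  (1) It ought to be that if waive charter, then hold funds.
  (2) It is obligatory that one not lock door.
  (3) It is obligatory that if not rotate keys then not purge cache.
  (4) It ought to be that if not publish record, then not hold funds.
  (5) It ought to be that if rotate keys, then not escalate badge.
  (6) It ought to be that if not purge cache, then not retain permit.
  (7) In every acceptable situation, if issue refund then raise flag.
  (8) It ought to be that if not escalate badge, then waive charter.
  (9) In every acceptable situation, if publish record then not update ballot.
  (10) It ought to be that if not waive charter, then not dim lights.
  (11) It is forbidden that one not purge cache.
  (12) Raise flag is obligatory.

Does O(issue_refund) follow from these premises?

No

Premise 7 is O(issue_refund → raise_flag); even if O(raise_flag) held, inferring O(issue_refund) would be affirming the consequent — invalid.
No other premise forces O(issue_refund). An ideal world satisfying every premise can still have issue_refund false, so O(issue_refund) is not derivable.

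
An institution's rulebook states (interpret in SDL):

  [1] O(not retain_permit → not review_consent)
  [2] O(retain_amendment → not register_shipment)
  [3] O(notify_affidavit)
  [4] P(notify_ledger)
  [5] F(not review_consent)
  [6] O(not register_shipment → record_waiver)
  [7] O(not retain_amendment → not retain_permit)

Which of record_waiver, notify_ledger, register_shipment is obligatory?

F(not review_consent) at premise 5 means O(review_consent).
Premise 1, O(not retain_permit → not review_consent), contraposes to O(review_consent → retain_permit); with O(review_consent) we get O(retain_permit).
The contrapositive of premise 7 (O(not retain_amendment → not retain_permit)) is O(retain_permit → retain_amendment), and O(retain_permit) is already established, so O(retain_amendment).
With premise 2, O(retain_amendment → not register_shipment), the K-axiom yields O(not register_shipment).
Premise 6 is O(not register_shipment → record_waiver); since O(not register_shipment), deontic closure gives O(record_waiver).
So O(record_waiver) holds — record_waiver is obligatory. None of the other listed options is made obligatory by any chain of premises.

record_waiver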